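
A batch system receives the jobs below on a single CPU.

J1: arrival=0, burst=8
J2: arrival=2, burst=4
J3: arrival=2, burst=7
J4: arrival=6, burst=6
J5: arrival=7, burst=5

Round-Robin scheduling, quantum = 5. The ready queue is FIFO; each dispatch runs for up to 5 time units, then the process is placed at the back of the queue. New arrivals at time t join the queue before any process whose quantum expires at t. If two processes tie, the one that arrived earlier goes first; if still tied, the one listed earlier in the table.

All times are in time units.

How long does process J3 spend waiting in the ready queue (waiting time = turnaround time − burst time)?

20

Gantt: | J1 0-5 | J2 5-9 | J3 9-14 | J1 14-17 | J4 17-22 | J5 22-27 | J3 27-29 | J4 29-30 |
Completion: J1=17  J2=9  J3=29  J4=30  J5=27
Turnaround (C−A): J1=17  J2=7  J3=27  J4=24  J5=20
Waiting(J3) = turnaround − burst = 27 − 7 = 20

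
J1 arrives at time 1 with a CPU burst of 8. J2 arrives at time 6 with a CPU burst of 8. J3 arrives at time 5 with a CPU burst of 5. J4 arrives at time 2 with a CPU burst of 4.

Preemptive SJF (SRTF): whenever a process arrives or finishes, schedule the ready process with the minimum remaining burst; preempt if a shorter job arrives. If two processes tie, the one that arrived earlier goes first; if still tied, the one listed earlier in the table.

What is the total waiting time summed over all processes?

22

Schedule: | idle 0-1 | J1 1-2 | J4 2-6 | J3 6-11 | J1 11-18 | J2 18-26 |
Completion: J1=18  J2=26  J3=11  J4=6
Turnaround (C−A): J1=17  J2=20  J3=6  J4=4
Waiting = turnaround − burst: J1=9, J2=12, J3=1, J4=0
Total waiting = 9 + 12 + 1 + 0 = 22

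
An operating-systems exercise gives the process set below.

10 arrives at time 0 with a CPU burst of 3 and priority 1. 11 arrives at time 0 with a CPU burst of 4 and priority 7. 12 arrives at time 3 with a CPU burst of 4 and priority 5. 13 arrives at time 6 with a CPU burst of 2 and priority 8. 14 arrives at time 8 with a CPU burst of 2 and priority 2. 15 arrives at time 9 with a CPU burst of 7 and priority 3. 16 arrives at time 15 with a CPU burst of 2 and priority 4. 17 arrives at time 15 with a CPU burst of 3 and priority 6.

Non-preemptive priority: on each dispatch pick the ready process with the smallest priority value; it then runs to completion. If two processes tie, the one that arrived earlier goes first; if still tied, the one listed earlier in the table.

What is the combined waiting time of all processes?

Timeline: | 10 0-3 | 12 3-7 | 11 7-11 | 14 11-13 | 15 13-20 | 16 20-22 | 17 22-25 | 13 25-27 |
Completion: 10=3  11=11  12=7  13=27  14=13  15=20  16=22  17=25
Waiting = turnaround − burst: 10=0, 11=7, 12=0, 13=19, 14=3, 15=4, 16=5, 17=7
Total waiting = 0 + 7 + 0 + 19 + 3 + 4 + 5 + 7 = 45

45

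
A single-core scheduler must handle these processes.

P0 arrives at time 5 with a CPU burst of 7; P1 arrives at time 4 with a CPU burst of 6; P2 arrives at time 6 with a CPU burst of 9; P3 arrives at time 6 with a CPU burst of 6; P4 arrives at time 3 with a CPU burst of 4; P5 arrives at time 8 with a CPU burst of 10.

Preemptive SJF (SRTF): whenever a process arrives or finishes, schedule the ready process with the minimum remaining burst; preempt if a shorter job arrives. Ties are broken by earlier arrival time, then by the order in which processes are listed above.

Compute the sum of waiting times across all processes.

Timeline: | idle 0-3 | P4 3-7 | P1 7-13 | P3 13-19 | P0 19-26 | P2 26-35 | P5 35-45 |
Completion: P0=26  P1=13  P2=35  P3=19  P4=7  P5=45
Waiting = turnaround − burst: P0=14, P1=3, P2=20, P3=7, P4=0, P5=27
Total waiting = 14 + 3 + 20 + 7 + 0 + 27 = 71

71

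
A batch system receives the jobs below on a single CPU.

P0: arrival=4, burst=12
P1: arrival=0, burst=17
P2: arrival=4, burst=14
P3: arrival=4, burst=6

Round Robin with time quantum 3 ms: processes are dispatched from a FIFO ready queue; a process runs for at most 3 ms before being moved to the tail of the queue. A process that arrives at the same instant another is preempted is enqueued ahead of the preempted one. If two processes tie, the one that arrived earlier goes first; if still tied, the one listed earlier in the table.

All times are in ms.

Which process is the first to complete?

P3

Schedule: | P1 0-6 | P0 6-9 | P2 9-12 | P3 12-15 | P1 15-18 | P0 18-21 | P2 21-24 | P3 24-27 | P1 27-30 | P0 30-33 | P2 33-36 | P1 36-39 | P0 39-42 | P2 42-45 | P1 45-47 | P2 47-49 |
Completion: P0=42  P1=47  P2=49  P3=27
Finish order: P3 → P0 → P1 → P2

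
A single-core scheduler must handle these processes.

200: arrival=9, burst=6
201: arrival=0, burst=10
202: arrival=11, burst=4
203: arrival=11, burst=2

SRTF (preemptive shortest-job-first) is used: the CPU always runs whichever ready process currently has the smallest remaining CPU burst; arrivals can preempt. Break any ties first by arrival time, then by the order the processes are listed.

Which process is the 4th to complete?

200

Gantt: | 201 0-10 | 200 10-11 | 203 11-13 | 202 13-17 | 200 17-22 |
Completion: 200=22  201=10  202=17  203=13
Finish order: 201 → 203 → 202 → 200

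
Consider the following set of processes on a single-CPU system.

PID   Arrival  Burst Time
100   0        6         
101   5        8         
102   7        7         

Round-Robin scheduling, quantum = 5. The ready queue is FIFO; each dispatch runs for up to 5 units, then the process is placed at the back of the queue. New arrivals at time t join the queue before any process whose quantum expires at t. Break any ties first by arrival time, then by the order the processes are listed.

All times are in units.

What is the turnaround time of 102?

14

Gantt: | 100 0-5 | 101 5-10 | 100 10-11 | 102 11-16 | 101 16-19 | 102 19-21 |
Completion: 100=11  101=19  102=21
Turnaround(102) = completion − arrival = 21 − 7 = 14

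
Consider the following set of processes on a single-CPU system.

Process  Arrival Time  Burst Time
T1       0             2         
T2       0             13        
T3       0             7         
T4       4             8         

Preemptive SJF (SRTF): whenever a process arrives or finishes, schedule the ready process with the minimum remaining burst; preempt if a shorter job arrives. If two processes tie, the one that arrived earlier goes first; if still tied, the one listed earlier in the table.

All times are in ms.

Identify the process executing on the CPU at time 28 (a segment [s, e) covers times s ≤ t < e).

Timeline: | T1 0-2 | T3 2-9 | T4 9-17 | T2 17-30 |
Completion: T1=2  T2=30  T3=9  T4=17

T2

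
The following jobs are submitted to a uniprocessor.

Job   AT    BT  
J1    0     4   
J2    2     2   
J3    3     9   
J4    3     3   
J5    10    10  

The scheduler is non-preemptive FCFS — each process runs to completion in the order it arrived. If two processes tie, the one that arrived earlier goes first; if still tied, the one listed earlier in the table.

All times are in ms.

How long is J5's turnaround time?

Schedule: | J1 0-4 | J2 4-6 | J3 6-15 | J4 15-18 | J5 18-28 |
Completion: J1=4  J2=6  J3=15  J4=18  J5=28
Turnaround(J5) = completion − arrival = 28 − 10 = 18

18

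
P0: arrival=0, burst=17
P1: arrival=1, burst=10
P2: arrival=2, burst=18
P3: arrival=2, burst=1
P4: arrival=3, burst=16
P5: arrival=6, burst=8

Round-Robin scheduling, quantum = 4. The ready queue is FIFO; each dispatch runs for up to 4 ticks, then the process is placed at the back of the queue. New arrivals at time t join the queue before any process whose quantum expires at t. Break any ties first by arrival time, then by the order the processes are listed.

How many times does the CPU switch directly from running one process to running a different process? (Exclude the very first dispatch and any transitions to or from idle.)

Schedule: | P0 0-4 | P1 4-8 | P2 8-12 | P3 12-13 | P4 13-17 | P0 17-21 | P5 21-25 | P1 25-29 | P2 29-33 | P4 33-37 | P0 37-41 | P5 41-45 | P1 45-47 | P2 47-51 | P4 51-55 | P0 55-59 | P2 59-63 | P4 63-67 | P0 67-68 | P2 68-70 |
Completion: P0=68  P1=47  P2=70  P3=13  P4=67  P5=45
Turnaround (C−A): P0=68  P1=46  P2=68  P3=11  P4=64  P5=39

19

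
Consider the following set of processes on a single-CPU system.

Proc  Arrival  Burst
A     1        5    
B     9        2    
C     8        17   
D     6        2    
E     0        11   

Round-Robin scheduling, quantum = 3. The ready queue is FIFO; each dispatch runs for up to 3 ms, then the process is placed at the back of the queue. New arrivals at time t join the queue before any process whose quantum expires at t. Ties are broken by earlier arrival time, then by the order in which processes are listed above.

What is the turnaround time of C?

29

Gantt: | E 0-3 | A 3-6 | E 6-9 | D 9-11 | A 11-13 | C 13-16 | B 16-18 | E 18-21 | C 21-24 | E 24-26 | C 26-37 |
Completion: A=13  B=18  C=37  D=11  E=26
Turnaround(C) = completion − arrival = 37 − 8 = 29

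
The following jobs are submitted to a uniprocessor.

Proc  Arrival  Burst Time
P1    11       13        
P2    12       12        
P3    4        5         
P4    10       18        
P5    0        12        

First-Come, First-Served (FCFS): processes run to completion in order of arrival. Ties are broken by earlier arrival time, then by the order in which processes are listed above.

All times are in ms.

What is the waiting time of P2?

36

Schedule: | P5 0-12 | P3 12-17 | P4 17-35 | P1 35-48 | P2 48-60 |
Completion: P1=48  P2=60  P3=17  P4=35  P5=12
Turnaround (C−A): P1=37  P2=48  P3=13  P4=25  P5=12
Waiting(P2) = turnaround − burst = 48 − 12 = 36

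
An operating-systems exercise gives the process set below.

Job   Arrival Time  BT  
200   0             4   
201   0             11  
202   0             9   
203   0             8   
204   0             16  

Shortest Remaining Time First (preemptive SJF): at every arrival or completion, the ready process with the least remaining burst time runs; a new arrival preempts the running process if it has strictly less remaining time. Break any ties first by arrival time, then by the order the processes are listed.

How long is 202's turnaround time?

Schedule: | 200 0-4 | 203 4-12 | 202 12-21 | 201 21-32 | 204 32-48 |
Completion: 200=4  201=32  202=21  203=12  204=48
Turnaround(202) = completion − arrival = 21 − 0 = 21

21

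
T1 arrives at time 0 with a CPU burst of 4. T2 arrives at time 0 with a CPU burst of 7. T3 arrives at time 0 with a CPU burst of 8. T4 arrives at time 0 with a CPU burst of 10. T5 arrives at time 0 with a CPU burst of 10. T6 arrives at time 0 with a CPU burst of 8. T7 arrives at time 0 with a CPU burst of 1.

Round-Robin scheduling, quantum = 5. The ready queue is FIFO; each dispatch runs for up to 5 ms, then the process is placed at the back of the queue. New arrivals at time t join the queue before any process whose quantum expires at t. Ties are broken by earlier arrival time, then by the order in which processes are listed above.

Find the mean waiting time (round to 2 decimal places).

Gantt: | T1 0-4 | T2 4-9 | T3 9-14 | T4 14-19 | T5 19-24 | T6 24-29 | T7 29-30 | T2 30-32 | T3 32-35 | T4 35-40 | T5 40-45 | T6 45-48 |
Completion: T1=4  T2=32  T3=35  T4=40  T5=45  T6=48  T7=30
Turnaround (C−A): T1=4  T2=32  T3=35  T4=40  T5=45  T6=48  T7=30
Waiting times: T1=0, T2=25, T3=27, T4=30, T5=35, T6=40, T7=29
Average waiting = (0+25+27+30+35+40+29) / 7 = 186/7 = 26.57

26.57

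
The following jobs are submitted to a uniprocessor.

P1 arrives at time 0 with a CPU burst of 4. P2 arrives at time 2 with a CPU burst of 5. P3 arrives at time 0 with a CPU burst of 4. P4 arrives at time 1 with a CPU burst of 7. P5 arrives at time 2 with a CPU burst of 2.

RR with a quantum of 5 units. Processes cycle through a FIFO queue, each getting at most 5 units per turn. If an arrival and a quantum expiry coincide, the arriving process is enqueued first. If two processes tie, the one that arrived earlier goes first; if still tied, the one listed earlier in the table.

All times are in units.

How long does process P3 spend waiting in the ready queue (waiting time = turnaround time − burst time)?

Schedule: | P1 0-4 | P3 4-8 | P4 8-13 | P2 13-18 | P5 18-20 | P4 20-22 |
Completion: P1=4  P2=18  P3=8  P4=22  P5=20
Waiting(P3) = turnaround − burst = 8 − 4 = 4

4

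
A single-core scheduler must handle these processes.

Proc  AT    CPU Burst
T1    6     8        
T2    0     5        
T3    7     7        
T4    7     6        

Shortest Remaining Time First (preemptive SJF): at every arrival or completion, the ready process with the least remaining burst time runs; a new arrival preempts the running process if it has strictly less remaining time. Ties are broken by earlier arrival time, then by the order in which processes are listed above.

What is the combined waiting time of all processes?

19

Timeline: | T2 0-5 | idle 5-6 | T1 6-7 | T4 7-13 | T1 13-20 | T3 20-27 |
Completion: T1=20  T2=5  T3=27  T4=13
Turnaround (C−A): T1=14  T2=5  T3=20  T4=6
Waiting = turnaround − burst: T1=6, T2=0, T3=13, T4=0
Total waiting = 6 + 0 + 13 + 0 = 19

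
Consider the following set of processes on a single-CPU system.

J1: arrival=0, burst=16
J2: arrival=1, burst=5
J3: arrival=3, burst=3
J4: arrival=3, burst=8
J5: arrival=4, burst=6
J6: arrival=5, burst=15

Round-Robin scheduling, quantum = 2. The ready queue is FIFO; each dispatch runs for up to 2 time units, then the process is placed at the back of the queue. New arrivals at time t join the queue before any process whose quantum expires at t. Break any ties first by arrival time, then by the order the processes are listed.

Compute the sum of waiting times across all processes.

Timeline: | J1 0-2 | J2 2-4 | J1 4-6 | J3 6-8 | J4 8-10 | J5 10-12 | J2 12-14 | J6 14-16 | J1 16-18 | J3 18-19 | J4 19-21 | J5 21-23 | J2 23-24 | J6 24-26 | J1 26-28 | J4 28-30 | J5 30-32 | J6 32-34 | J1 34-36 | J4 36-38 | J6 38-40 | J1 40-42 | J6 42-44 | J1 44-46 | J6 46-48 | J1 48-50 | J6 50-53 |
Completion: J1=50  J2=24  J3=19  J4=38  J5=32  J6=53
Turnaround (C−A): J1=50  J2=23  J3=16  J4=35  J5=28  J6=48
Waiting = turnaround − burst: J1=34, J2=18, J3=13, J4=27, J5=22, J6=33
Total waiting = 34 + 18 + 13 + 27 + 22 + 33 = 147

147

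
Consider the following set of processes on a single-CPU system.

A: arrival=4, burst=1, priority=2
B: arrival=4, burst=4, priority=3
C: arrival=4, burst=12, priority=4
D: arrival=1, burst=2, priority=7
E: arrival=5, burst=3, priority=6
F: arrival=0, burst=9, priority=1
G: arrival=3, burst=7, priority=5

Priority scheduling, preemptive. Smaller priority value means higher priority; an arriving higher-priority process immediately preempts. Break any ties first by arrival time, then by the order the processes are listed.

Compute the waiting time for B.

Gantt: | F 0-9 | A 9-10 | B 10-14 | C 14-26 | G 26-33 | E 33-36 | D 36-38 |
Completion: A=10  B=14  C=26  D=38  E=36  F=9  G=33
Turnaround (C−A): A=6  B=10  C=22  D=37  E=31  F=9  G=30
Waiting(B) = turnaround − burst = 10 − 4 = 6

6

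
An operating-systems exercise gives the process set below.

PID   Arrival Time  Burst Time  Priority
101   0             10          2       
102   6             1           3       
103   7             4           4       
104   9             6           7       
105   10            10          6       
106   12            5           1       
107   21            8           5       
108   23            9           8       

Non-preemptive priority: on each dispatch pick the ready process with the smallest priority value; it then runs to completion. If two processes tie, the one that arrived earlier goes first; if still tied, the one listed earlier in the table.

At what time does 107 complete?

Timeline: | 101 0-10 | 102 10-11 | 103 11-15 | 106 15-20 | 105 20-30 | 107 30-38 | 104 38-44 | 108 44-53 |
Completion: 101=10  102=11  103=15  104=44  105=30  106=20  107=38  108=53
Turnaround (C−A): 101=10  102=5  103=8  104=35  105=20  106=8  107=17  108=30

38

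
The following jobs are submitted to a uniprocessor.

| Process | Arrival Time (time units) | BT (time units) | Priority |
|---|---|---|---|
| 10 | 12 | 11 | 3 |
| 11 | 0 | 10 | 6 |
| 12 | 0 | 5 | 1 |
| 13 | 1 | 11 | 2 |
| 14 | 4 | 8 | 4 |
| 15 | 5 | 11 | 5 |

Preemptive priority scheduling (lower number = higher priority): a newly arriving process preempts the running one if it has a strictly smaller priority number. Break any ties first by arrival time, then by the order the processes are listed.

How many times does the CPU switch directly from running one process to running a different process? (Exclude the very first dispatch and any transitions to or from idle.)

Timeline: | 12 0-5 | 13 5-16 | 10 16-27 | 14 27-35 | 15 35-46 | 11 46-56 |
Completion: 10=27  11=56  12=5  13=16  14=35  15=46
Turnaround (C−A): 10=15  11=56  12=5  13=15  14=31  15=41

5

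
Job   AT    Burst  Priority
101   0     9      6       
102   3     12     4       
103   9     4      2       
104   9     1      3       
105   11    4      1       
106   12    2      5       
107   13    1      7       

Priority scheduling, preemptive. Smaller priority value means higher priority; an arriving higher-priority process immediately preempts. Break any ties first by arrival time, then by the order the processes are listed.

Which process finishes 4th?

102

Timeline: | 101 0-3 | 102 3-9 | 103 9-11 | 105 11-15 | 103 15-17 | 104 17-18 | 102 18-24 | 106 24-26 | 101 26-32 | 107 32-33 |
Completion: 101=32  102=24  103=17  104=18  105=15  106=26  107=33
Turnaround (C−A): 101=32  102=21  103=8  104=9  105=4  106=14  107=20
Finish order: 105 → 103 → 104 → 102 → 106 → 101 → 107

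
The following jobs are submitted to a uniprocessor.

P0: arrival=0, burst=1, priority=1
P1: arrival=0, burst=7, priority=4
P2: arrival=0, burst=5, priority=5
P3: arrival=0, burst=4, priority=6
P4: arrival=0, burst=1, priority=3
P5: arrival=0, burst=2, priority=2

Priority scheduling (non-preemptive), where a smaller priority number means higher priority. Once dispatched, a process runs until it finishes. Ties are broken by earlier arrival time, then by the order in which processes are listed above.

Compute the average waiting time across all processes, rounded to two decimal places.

Schedule: | P0 0-1 | P5 1-3 | P4 3-4 | P1 4-11 | P2 11-16 | P3 16-20 |
Completion: P0=1  P1=11  P2=16  P3=20  P4=4  P5=3
Waiting times: P0=0, P1=4, P2=11, P3=16, P4=3, P5=1
Average waiting = (0+4+11+16+3+1) / 6 = 35/6 = 5.83

5.83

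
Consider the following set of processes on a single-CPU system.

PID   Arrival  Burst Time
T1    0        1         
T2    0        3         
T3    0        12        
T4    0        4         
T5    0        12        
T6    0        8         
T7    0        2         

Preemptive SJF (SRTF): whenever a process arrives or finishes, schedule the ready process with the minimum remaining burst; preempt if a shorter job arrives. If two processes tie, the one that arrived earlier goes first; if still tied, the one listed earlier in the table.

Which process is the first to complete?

Schedule: | T1 0-1 | T7 1-3 | T2 3-6 | T4 6-10 | T6 10-18 | T3 18-30 | T5 30-42 |
Completion: T1=1  T2=6  T3=30  T4=10  T5=42  T6=18  T7=3
Turnaround (C−A): T1=1  T2=6  T3=30  T4=10  T5=42  T6=18  T7=3
Finish order: T1 → T7 → T2 → T4 → T6 → T3 → T5

T1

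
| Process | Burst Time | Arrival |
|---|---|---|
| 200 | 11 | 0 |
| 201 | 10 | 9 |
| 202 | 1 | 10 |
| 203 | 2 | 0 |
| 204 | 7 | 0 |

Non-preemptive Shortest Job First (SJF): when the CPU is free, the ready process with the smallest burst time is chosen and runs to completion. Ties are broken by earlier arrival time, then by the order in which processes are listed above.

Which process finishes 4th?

202

Timeline: | 203 0-2 | 204 2-9 | 201 9-19 | 202 19-20 | 200 20-31 |
Completion: 200=31  201=19  202=20  203=2  204=9
Finish order: 203 → 204 → 201 → 202 → 200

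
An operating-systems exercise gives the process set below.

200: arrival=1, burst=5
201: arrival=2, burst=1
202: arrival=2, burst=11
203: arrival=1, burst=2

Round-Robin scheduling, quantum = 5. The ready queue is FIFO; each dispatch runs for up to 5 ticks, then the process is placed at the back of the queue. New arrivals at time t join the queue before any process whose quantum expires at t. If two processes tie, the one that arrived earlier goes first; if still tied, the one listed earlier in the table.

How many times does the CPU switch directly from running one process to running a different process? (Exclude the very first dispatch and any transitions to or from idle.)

Timeline: | idle 0-1 | 200 1-6 | 203 6-8 | 201 8-9 | 202 9-20 |
Completion: 200=6  201=9  202=20  203=8
Turnaround (C−A): 200=5  201=7  202=18  203=7

3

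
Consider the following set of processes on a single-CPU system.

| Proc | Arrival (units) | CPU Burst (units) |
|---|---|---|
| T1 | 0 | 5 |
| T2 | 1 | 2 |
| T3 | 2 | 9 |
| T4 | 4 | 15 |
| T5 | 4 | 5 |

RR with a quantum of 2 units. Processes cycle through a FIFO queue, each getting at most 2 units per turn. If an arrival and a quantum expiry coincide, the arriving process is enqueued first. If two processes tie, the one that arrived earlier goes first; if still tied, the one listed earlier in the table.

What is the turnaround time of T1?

15

Gantt: | T1 0-2 | T2 2-4 | T3 4-6 | T1 6-8 | T4 8-10 | T5 10-12 | T3 12-14 | T1 14-15 | T4 15-17 | T5 17-19 | T3 19-21 | T4 21-23 | T5 23-24 | T3 24-26 | T4 26-28 | T3 28-29 | T4 29-36 |
Completion: T1=15  T2=4  T3=29  T4=36  T5=24
Turnaround (C−A): T1=15  T2=3  T3=27  T4=32  T5=20
Turnaround(T1) = completion − arrival = 15 − 0 = 15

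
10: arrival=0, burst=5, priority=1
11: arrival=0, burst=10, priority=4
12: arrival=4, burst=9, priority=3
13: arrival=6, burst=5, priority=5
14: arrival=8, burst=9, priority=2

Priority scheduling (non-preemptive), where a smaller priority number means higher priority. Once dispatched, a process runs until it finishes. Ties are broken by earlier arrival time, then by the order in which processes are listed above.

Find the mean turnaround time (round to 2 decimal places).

Gantt: | 10 0-5 | 12 5-14 | 14 14-23 | 11 23-33 | 13 33-38 |
Completion: 10=5  11=33  12=14  13=38  14=23
Turnaround times: 10=5, 11=33, 12=10, 13=32, 14=15
Average turnaround = (5+33+10+32+15) / 5 = 95/5 = 19.00

19.00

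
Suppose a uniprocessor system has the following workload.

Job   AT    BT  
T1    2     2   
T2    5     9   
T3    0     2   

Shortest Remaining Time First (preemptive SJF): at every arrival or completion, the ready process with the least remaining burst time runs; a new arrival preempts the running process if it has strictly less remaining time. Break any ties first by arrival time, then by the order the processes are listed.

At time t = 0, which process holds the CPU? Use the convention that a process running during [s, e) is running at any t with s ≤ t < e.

Gantt: | T3 0-2 | T1 2-4 | idle 4-5 | T2 5-14 |
Completion: T1=4  T2=14  T3=2
Turnaround (C−A): T1=2  T2=9  T3=2

T3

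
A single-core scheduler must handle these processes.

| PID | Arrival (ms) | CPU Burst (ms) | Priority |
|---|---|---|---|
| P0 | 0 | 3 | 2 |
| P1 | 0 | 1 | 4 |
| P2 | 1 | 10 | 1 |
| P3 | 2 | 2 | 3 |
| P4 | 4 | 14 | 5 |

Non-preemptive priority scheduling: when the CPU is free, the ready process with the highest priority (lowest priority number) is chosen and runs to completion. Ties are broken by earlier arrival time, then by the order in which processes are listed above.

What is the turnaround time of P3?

13

Gantt: | P0 0-3 | P2 3-13 | P3 13-15 | P1 15-16 | P4 16-30 |
Completion: P0=3  P1=16  P2=13  P3=15  P4=30
Turnaround (C−A): P0=3  P1=16  P2=12  P3=13  P4=26
Turnaround(P3) = completion − arrival = 15 − 2 = 13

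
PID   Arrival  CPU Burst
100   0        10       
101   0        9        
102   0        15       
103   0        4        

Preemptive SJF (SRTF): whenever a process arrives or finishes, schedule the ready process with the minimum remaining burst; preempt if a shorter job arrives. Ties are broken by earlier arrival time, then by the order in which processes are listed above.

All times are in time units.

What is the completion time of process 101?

13

Schedule: | 103 0-4 | 101 4-13 | 100 13-23 | 102 23-38 |
Completion: 100=23  101=13  102=38  103=4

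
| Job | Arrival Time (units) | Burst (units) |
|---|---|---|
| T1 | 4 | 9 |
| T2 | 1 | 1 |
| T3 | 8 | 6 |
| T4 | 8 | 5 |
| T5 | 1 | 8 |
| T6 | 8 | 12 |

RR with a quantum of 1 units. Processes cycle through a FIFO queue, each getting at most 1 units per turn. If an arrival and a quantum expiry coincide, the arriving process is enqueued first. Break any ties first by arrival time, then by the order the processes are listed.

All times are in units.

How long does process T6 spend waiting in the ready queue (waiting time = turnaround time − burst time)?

22

Timeline: | idle 0-1 | T2 1-2 | T5 2-4 | T1 4-5 | T5 5-6 | T1 6-7 | T5 7-8 | T1 8-9 | T3 9-10 | T4 10-11 | T6 11-12 | T5 12-13 | T1 13-14 | T3 14-15 | T4 15-16 | T6 16-17 | T5 17-18 | T1 18-19 | T3 19-20 | T4 20-21 | T6 21-22 | T5 22-23 | T1 23-24 | T3 24-25 | T4 25-26 | T6 26-27 | T5 27-28 | T1 28-29 | T3 29-30 | T4 30-31 | T6 31-32 | T1 32-33 | T3 33-34 | T6 34-35 | T1 35-36 | T6 36-42 |
Completion: T1=36  T2=2  T3=34  T4=31  T5=28  T6=42
Turnaround (C−A): T1=32  T2=1  T3=26  T4=23  T5=27  T6=34
Waiting(T6) = turnaround − burst = 34 − 12 = 22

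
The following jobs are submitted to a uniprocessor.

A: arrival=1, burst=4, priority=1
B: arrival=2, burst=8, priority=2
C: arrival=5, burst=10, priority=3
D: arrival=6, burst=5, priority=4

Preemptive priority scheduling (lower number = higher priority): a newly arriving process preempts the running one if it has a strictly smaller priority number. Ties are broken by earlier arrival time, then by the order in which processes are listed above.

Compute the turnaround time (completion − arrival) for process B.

Timeline: | idle 0-1 | A 1-5 | B 5-13 | C 13-23 | D 23-28 |
Completion: A=5  B=13  C=23  D=28
Turnaround(B) = completion − arrival = 13 − 2 = 11

11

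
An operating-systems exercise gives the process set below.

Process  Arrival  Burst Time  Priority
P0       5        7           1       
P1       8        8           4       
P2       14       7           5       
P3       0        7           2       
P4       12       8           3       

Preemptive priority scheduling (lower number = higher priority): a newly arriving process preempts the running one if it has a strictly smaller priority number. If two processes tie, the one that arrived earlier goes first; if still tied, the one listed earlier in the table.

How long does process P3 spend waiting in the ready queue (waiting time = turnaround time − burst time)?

Timeline: | P3 0-5 | P0 5-12 | P3 12-14 | P4 14-22 | P1 22-30 | P2 30-37 |
Completion: P0=12  P1=30  P2=37  P3=14  P4=22
Turnaround (C−A): P0=7  P1=22  P2=23  P3=14  P4=10
Waiting(P3) = turnaround − burst = 14 − 7 = 7

7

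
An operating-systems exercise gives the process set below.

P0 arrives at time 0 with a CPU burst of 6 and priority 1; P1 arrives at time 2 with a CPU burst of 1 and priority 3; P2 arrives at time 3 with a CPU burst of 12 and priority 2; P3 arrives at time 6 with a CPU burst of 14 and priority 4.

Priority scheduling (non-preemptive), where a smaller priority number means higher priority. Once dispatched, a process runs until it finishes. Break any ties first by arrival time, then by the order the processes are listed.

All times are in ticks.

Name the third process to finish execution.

Timeline: | P0 0-6 | P2 6-18 | P1 18-19 | P3 19-33 |
Completion: P0=6  P1=19  P2=18  P3=33
Turnaround (C−A): P0=6  P1=17  P2=15  P3=27
Finish order: P0 → P2 → P1 → P3

P1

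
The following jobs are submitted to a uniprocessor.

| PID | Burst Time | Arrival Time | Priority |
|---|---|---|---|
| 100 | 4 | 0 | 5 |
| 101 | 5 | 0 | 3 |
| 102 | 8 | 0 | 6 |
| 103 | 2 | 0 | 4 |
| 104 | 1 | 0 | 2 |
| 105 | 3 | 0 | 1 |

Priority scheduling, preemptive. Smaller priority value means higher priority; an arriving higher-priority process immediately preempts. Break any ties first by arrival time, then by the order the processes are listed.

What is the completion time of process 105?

3

Gantt: | 105 0-3 | 104 3-4 | 101 4-9 | 103 9-11 | 100 11-15 | 102 15-23 |
Completion: 100=15  101=9  102=23  103=11  104=4  105=3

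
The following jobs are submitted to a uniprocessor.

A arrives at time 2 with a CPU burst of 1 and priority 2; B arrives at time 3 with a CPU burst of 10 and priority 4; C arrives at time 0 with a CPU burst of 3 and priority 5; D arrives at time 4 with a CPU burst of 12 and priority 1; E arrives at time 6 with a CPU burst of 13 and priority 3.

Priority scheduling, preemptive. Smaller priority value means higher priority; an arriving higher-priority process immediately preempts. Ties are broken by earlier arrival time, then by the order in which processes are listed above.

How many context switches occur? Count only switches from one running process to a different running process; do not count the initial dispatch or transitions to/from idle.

Schedule: | C 0-2 | A 2-3 | B 3-4 | D 4-16 | E 16-29 | B 29-38 | C 38-39 |
Completion: A=3  B=38  C=39  D=16  E=29

6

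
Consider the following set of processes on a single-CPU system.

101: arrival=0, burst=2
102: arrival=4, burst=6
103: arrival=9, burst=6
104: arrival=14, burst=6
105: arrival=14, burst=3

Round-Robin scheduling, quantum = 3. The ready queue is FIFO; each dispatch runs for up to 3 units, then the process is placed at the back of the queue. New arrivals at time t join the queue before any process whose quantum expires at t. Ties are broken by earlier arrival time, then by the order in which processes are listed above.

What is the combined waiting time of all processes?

Timeline: | 101 0-2 | idle 2-4 | 102 4-10 | 103 10-16 | 104 16-19 | 105 19-22 | 104 22-25 |
Completion: 101=2  102=10  103=16  104=25  105=22
Waiting = turnaround − burst: 101=0, 102=0, 103=1, 104=5, 105=5
Total waiting = 0 + 0 + 1 + 5 + 5 = 11

11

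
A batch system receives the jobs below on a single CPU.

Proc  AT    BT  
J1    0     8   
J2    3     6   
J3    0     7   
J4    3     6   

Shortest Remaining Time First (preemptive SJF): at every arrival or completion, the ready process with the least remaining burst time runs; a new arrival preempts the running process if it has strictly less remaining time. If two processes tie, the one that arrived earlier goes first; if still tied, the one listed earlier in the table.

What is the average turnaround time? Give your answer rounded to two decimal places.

Gantt: | J3 0-7 | J2 7-13 | J4 13-19 | J1 19-27 |
Completion: J1=27  J2=13  J3=7  J4=19
Turnaround (C−A): J1=27  J2=10  J3=7  J4=16
Turnaround times: J1=27, J2=10, J3=7, J4=16
Average turnaround = (27+10+7+16) / 4 = 60/4 = 15.00

15.00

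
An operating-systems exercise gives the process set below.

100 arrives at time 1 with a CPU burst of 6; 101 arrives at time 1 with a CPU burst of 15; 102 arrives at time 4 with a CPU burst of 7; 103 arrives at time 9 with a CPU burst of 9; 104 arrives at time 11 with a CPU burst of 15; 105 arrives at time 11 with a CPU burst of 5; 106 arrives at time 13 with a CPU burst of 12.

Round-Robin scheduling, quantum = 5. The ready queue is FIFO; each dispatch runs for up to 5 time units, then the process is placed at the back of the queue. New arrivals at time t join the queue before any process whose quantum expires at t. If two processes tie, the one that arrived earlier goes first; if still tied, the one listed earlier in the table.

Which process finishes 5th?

101

Gantt: | idle 0-1 | 100 1-6 | 101 6-11 | 102 11-16 | 100 16-17 | 103 17-22 | 104 22-27 | 105 27-32 | 101 32-37 | 106 37-42 | 102 42-44 | 103 44-48 | 104 48-53 | 101 53-58 | 106 58-63 | 104 63-68 | 106 68-70 |
Completion: 100=17  101=58  102=44  103=48  104=68  105=32  106=70
Finish order: 100 → 105 → 102 → 103 → 101 → 104 → 106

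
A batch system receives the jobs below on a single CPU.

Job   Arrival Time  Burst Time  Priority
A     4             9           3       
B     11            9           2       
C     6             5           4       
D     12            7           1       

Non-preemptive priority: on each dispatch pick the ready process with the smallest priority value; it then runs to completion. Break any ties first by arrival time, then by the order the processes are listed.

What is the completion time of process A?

Gantt: | idle 0-4 | A 4-13 | D 13-20 | B 20-29 | C 29-34 |
Completion: A=13  B=29  C=34  D=20

13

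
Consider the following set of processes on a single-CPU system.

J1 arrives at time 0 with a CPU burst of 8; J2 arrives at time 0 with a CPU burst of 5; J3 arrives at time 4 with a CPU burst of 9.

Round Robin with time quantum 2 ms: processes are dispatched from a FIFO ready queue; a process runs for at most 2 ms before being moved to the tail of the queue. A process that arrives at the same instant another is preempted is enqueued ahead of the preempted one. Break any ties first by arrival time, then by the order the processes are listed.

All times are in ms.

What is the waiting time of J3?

Gantt: | J1 0-2 | J2 2-4 | J1 4-6 | J3 6-8 | J2 8-10 | J1 10-12 | J3 12-14 | J2 14-15 | J1 15-17 | J3 17-22 |
Completion: J1=17  J2=15  J3=22
Turnaround (C−A): J1=17  J2=15  J3=18
Waiting(J3) = turnaround − burst = 18 − 9 = 9

9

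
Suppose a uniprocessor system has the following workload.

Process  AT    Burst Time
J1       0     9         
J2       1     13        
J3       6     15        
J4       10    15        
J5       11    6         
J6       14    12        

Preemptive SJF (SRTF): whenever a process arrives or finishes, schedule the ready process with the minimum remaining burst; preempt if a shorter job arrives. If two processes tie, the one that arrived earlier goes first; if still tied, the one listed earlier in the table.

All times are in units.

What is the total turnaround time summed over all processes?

177

Gantt: | J1 0-9 | J2 9-11 | J5 11-17 | J2 17-28 | J6 28-40 | J3 40-55 | J4 55-70 |
Completion: J1=9  J2=28  J3=55  J4=70  J5=17  J6=40
Turnaround (C−A): J1=9  J2=27  J3=49  J4=60  J5=6  J6=26
Turnaround = completion − arrival: J1=9, J2=27, J3=49, J4=60, J5=6, J6=26
Total turnaround = 9 + 27 + 49 + 60 + 6 + 26 = 177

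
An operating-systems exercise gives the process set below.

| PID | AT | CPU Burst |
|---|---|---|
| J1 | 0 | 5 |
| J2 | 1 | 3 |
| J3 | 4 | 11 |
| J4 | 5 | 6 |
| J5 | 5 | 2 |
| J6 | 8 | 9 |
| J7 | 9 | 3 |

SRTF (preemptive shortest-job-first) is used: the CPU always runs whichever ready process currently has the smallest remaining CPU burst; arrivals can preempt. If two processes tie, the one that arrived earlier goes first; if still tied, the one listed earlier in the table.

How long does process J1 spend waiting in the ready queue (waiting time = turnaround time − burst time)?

5

Timeline: | J1 0-1 | J2 1-4 | J1 4-5 | J5 5-7 | J1 7-10 | J7 10-13 | J4 13-19 | J6 19-28 | J3 28-39 |
Completion: J1=10  J2=4  J3=39  J4=19  J5=7  J6=28  J7=13
Turnaround (C−A): J1=10  J2=3  J3=35  J4=14  J5=2  J6=20  J7=4
Waiting(J1) = turnaround − burst = 10 − 5 = 5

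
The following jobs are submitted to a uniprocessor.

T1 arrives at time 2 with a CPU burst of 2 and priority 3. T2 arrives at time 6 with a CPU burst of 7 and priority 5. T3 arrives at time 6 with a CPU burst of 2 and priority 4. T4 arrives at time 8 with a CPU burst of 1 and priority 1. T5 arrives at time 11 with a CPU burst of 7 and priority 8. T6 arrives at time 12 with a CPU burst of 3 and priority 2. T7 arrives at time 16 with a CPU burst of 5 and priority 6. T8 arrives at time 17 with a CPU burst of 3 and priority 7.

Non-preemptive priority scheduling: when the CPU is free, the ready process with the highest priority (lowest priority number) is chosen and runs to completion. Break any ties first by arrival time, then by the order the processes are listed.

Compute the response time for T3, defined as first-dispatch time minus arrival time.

0

Schedule: | idle 0-2 | T1 2-4 | idle 4-6 | T3 6-8 | T4 8-9 | T2 9-16 | T6 16-19 | T7 19-24 | T8 24-27 | T5 27-34 |
Completion: T1=4  T2=16  T3=8  T4=9  T5=34  T6=19  T7=24  T8=27
Turnaround (C−A): T1=2  T2=10  T3=2  T4=1  T5=23  T6=7  T7=8  T8=10
Response(T3) = first start − arrival = 6 − 6 = 0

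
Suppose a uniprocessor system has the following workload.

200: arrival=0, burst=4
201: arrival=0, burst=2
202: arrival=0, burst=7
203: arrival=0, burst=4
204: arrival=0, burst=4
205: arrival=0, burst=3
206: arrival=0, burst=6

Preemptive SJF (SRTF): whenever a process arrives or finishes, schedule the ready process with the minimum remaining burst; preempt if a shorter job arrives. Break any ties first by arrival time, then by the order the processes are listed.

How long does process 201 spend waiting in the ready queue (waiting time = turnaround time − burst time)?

Timeline: | 201 0-2 | 205 2-5 | 200 5-9 | 203 9-13 | 204 13-17 | 206 17-23 | 202 23-30 |
Completion: 200=9  201=2  202=30  203=13  204=17  205=5  206=23
Turnaround (C−A): 200=9  201=2  202=30  203=13  204=17  205=5  206=23
Waiting(201) = turnaround − burst = 2 − 2 = 0

0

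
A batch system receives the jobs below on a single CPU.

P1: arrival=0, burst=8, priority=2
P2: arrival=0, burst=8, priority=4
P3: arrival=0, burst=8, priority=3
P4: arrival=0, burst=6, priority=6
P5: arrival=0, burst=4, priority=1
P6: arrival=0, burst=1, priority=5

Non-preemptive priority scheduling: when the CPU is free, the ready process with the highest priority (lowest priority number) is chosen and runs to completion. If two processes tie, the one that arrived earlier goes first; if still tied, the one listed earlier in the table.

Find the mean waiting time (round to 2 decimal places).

15.50

Timeline: | P5 0-4 | P1 4-12 | P3 12-20 | P2 20-28 | P6 28-29 | P4 29-35 |
Completion: P1=12  P2=28  P3=20  P4=35  P5=4  P6=29
Turnaround (C−A): P1=12  P2=28  P3=20  P4=35  P5=4  P6=29
Waiting times: P1=4, P2=20, P3=12, P4=29, P5=0, P6=28
Average waiting = (4+20+12+29+0+28) / 6 = 93/6 = 15.50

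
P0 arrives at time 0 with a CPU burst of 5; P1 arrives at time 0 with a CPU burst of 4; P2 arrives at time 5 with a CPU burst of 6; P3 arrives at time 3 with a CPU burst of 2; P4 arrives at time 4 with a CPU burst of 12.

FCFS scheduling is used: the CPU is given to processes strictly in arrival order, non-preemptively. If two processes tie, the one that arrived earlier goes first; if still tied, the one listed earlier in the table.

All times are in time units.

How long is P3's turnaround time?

Timeline: | P0 0-5 | P1 5-9 | P3 9-11 | P4 11-23 | P2 23-29 |
Completion: P0=5  P1=9  P2=29  P3=11  P4=23
Turnaround (C−A): P0=5  P1=9  P2=24  P3=8  P4=19
Turnaround(P3) = completion − arrival = 11 − 3 = 8

8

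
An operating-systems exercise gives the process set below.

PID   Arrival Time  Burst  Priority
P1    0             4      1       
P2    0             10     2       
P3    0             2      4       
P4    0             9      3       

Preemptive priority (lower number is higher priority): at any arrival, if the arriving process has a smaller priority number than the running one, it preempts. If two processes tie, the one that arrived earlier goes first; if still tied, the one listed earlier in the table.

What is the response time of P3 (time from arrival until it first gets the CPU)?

Schedule: | P1 0-4 | P2 4-14 | P4 14-23 | P3 23-25 |
Completion: P1=4  P2=14  P3=25  P4=23
Turnaround (C−A): P1=4  P2=14  P3=25  P4=23
Response(P3) = first start − arrival = 23 − 0 = 23

23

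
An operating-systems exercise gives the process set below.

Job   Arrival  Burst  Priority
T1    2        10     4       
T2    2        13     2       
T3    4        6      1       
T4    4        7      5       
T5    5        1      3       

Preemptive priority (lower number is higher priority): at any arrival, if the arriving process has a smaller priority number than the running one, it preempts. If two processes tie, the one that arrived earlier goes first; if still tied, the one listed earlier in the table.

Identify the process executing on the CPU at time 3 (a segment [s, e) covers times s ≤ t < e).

T2

Timeline: | idle 0-2 | T2 2-4 | T3 4-10 | T2 10-21 | T5 21-22 | T1 22-32 | T4 32-39 |
Completion: T1=32  T2=21  T3=10  T4=39  T5=22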